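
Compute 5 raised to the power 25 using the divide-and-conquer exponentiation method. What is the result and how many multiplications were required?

Computing 5^25 by squaring (build up from 5^1; each line after the first costs one multiplication):

5^1 = 5
5^2 = (5^1)^2 = 5^2 = 25
5^3 = 5 * 5^2 = 5 * 25 = 125
5^6 = (5^3)^2 = 125^2 = 15625
5^12 = (5^6)^2 = 15625^2 = 244140625
5^24 = (5^12)^2 = 244140625^2 = 59604644775390625
5^25 = 5 * 5^24 = 5 * 59604644775390625 = 298023223876953125

Result: 298023223876953125
Multiplications needed: 6 (6 lines after 5^1)

5^25 = 298023223876953125. Using exponentiation by squaring, this requires 6 multiplications. The key idea: if the exponent is even, square the half-power; if odd, multiply by the base once.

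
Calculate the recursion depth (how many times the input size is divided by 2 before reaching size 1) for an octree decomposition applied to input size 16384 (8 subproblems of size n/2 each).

For divide and conquer with division factor 2:

Problem sizes at each level:
Level 0: 16384
Level 1: 8192
Level 2: 4096
Level 3: 2048
Level 4: 1024
Level 5: 512
Level 6: 256
Level 7: 128
Level 8: 64
Level 9: 32
Level 10: 16
Level 11: 8
Level 12: 4
Level 13: 2
Level 14: 1

The root is level 0 and the size-1 base case is level 14 (the tree spans levels 0 through 14, i.e. 15 levels counting the root), so the depth is the number of divisions: log_2(16384) = 14

The recursion tree depth is log_2(16384) = 14. At each level, the problem size is divided by 2, so it takes 14 divisions to reduce to a base case of size 1. The algorithm makes 8 recursive calls at each level.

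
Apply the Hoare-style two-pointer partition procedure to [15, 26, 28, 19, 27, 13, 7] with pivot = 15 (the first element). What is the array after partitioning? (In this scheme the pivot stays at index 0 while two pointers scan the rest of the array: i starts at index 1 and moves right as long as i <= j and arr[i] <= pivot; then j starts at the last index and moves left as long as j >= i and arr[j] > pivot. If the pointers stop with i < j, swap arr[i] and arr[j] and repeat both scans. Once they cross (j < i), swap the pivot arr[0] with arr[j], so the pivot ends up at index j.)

Hoare-style two-pointer partition with pivot = 15:

Initial array: [15, 26, 28, 19, 27, 13, 7]

Pointers start at i = 1, j = 6.
i stops at index 1 (arr[1]=26 > 15), j stops at index 6 (arr[6]=7 <= 15): swap arr[1] and arr[6], array becomes [15, 7, 28, 19, 27, 13, 26]
i stops at index 2 (arr[2]=28 > 15), j stops at index 5 (arr[5]=13 <= 15): swap arr[2] and arr[5], array becomes [15, 7, 13, 19, 27, 28, 26]
i ends at 3, j ends at 2: the pointers have crossed (j < i), so scanning stops.

Swap pivot arr[0] with arr[2] to place pivot at position 2: [13, 7, 15, 19, 27, 28, 26]
Pivot position: 2

After partitioning with pivot 15, the array becomes [13, 7, 15, 19, 27, 28, 26]. The pivot is placed at index 2. All elements to the left of the pivot are <= 15, and all elements to the right are > 15.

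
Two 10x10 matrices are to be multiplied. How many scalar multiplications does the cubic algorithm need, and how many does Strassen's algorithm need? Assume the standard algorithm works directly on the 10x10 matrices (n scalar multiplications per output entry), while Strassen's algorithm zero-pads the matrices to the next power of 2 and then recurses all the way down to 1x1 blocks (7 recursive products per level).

Matrix multiplication for 10x10 matrices:

Strassen's algorithm requires power-of-2 dimensions. Pad 10x10 to 16x16 (next power of 2).

Standard algorithm: 10^3 = 1000 multiplications
Strassen's algorithm: 7^(log2(16)) = 7^4 = 2401 multiplications
Difference: 1000 - 2401 = -1401 (Strassen uses MORE here due to padding overhead — for small or just-over-power-of-2 n, padding can outweigh the per-level savings)

Standard: 1000 multiplications (10^3). Strassen: 2401 multiplications (7^4, after padding to 16x16). Strassen reduces 8 recursive multiplications to 7 at each level.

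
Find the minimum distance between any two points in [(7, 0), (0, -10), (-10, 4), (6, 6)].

Computing all pairwise distances among 4 points:

d((7, 0), (0, -10)) = 12.2066
d((7, 0), (-10, 4)) = 17.4642
d((7, 0), (6, 6)) = 6.0828 <-- minimum
d((0, -10), (-10, 4)) = 17.2047
d((0, -10), (6, 6)) = 17.088
d((-10, 4), (6, 6)) = 16.1245

Closest pair: (7, 0) and (6, 6) with distance 6.0828

The closest pair is (7, 0) and (6, 6) with Euclidean distance 6.0828. For 4 points, brute-force pairwise comparison is shown above. For large n, the divide-and-conquer algorithm (sort by x, recurse on halves, check the dividing strip) achieves O(n log n).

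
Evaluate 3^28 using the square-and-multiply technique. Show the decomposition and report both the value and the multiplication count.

Computing 3^28 by squaring (build up from 3^1; each line after the first costs one multiplication):

3^1 = 3
3^2 = (3^1)^2 = 3^2 = 9
3^3 = 3 * 3^2 = 3 * 9 = 27
3^6 = (3^3)^2 = 27^2 = 729
3^7 = 3 * 3^6 = 3 * 729 = 2187
3^14 = (3^7)^2 = 2187^2 = 4782969
3^28 = (3^14)^2 = 4782969^2 = 22876792454961

Result: 22876792454961
Multiplications needed: 6 (6 lines after 3^1)

3^28 = 22876792454961. Using exponentiation by squaring, this requires 6 multiplications. The key idea: if the exponent is even, square the half-power; if odd, multiply by the base once.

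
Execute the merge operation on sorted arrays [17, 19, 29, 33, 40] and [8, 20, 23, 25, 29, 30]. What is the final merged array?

Merging process:

Compare 17 vs 8: take 8 from right. Merged: [8]
Compare 17 vs 20: take 17 from left. Merged: [8, 17]
Compare 19 vs 20: take 19 from left. Merged: [8, 17, 19]
Compare 29 vs 20: take 20 from right. Merged: [8, 17, 19, 20]
Compare 29 vs 23: take 23 from right. Merged: [8, 17, 19, 20, 23]
Compare 29 vs 25: take 25 from right. Merged: [8, 17, 19, 20, 23, 25]
Compare 29 vs 29: take 29 from left. Merged: [8, 17, 19, 20, 23, 25, 29]
Compare 33 vs 29: take 29 from right. Merged: [8, 17, 19, 20, 23, 25, 29, 29]
Compare 33 vs 30: take 30 from right. Merged: [8, 17, 19, 20, 23, 25, 29, 29, 30]
Append remaining from left: [33, 40]. Merged: [8, 17, 19, 20, 23, 25, 29, 29, 30, 33, 40]

Final merged array: [8, 17, 19, 20, 23, 25, 29, 29, 30, 33, 40]
Total comparisons: 9

The merged array is [8, 17, 19, 20, 23, 25, 29, 29, 30, 33, 40], requiring 9 comparisons. The merge step runs in O(n) time where n is the total number of elements.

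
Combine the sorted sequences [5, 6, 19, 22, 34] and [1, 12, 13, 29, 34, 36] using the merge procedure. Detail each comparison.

Merging process:

Compare 5 vs 1: take 1 from right. Merged: [1]
Compare 5 vs 12: take 5 from left. Merged: [1, 5]
Compare 6 vs 12: take 6 from left. Merged: [1, 5, 6]
Compare 19 vs 12: take 12 from right. Merged: [1, 5, 6, 12]
Compare 19 vs 13: take 13 from right. Merged: [1, 5, 6, 12, 13]
Compare 19 vs 29: take 19 from left. Merged: [1, 5, 6, 12, 13, 19]
Compare 22 vs 29: take 22 from left. Merged: [1, 5, 6, 12, 13, 19, 22]
Compare 34 vs 29: take 29 from right. Merged: [1, 5, 6, 12, 13, 19, 22, 29]
Compare 34 vs 34: take 34 from left. Merged: [1, 5, 6, 12, 13, 19, 22, 29, 34]
Append remaining from right: [34, 36]. Merged: [1, 5, 6, 12, 13, 19, 22, 29, 34, 34, 36]

Final merged array: [1, 5, 6, 12, 13, 19, 22, 29, 34, 34, 36]
Total comparisons: 9

The merged array is [1, 5, 6, 12, 13, 19, 22, 29, 34, 34, 36], requiring 9 comparisons. The merge step runs in O(n) time where n is the total number of elements.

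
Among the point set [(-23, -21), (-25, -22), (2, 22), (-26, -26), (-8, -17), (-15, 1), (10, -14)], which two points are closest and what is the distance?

Computing all pairwise distances among 7 points:

d((-23, -21), (-25, -22)) = 2.2361 <-- minimum
d((-23, -21), (2, 22)) = 49.7393
d((-23, -21), (-26, -26)) = 5.831
d((-23, -21), (-8, -17)) = 15.5242
d((-23, -21), (-15, 1)) = 23.4094
d((-23, -21), (10, -14)) = 33.7343
d((-25, -22), (2, 22)) = 51.6236
d((-25, -22), (-26, -26)) = 4.1231
d((-25, -22), (-8, -17)) = 17.72
d((-25, -22), (-15, 1)) = 25.0799
d((-25, -22), (10, -14)) = 35.9026
d((2, 22), (-26, -26)) = 55.5698
d((2, 22), (-8, -17)) = 40.2616
d((2, 22), (-15, 1)) = 27.0185
d((2, 22), (10, -14)) = 36.8782
d((-26, -26), (-8, -17)) = 20.1246
d((-26, -26), (-15, 1)) = 29.1548
d((-26, -26), (10, -14)) = 37.9473
d((-8, -17), (-15, 1)) = 19.3132
d((-8, -17), (10, -14)) = 18.2483
d((-15, 1), (10, -14)) = 29.1548

Closest pair: (-23, -21) and (-25, -22) with distance 2.2361

The closest pair is (-23, -21) and (-25, -22) with Euclidean distance 2.2361. For 7 points, brute-force pairwise comparison is shown above. For large n, the divide-and-conquer algorithm (sort by x, recurse on halves, check the dividing strip) achieves O(n log n).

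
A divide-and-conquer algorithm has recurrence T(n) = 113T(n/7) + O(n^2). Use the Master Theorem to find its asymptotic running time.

Master Theorem for T(n) = 113T(n/7) + O(n^2):

a = 113, b = 7, c = 2
log_b(a) = log_7(113) = 2.4294

Case 1: c = 2 < log_7(113) = 2.4294
T(n) = O(n^(log_7 113))

For T(n) = 113T(n/7) + O(n^2): log_7(113) = 2.4294. This is Case 1 of the Master Theorem (c < log_b(a), work dominated by leaves), giving O(n^(log_7 113)).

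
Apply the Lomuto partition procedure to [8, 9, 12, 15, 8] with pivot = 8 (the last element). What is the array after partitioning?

Lomuto partition with pivot = 8:

Initial array: [8, 9, 12, 15, 8]

arr[0]=8 <= 8: swap with position 0, array becomes [8, 9, 12, 15, 8]
arr[1]=9 > 8: no swap
arr[2]=12 > 8: no swap
arr[3]=15 > 8: no swap

Place pivot at position 1: [8, 8, 12, 15, 9]
Pivot position: 1

After partitioning with pivot 8, the array becomes [8, 8, 12, 15, 9]. The pivot is placed at index 1. All elements to the left of the pivot are <= 8, and all elements to the right are > 8.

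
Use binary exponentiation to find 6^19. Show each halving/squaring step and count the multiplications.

Computing 6^19 by squaring (build up from 6^1; each line after the first costs one multiplication):

6^1 = 6
6^2 = (6^1)^2 = 6^2 = 36
6^4 = (6^2)^2 = 36^2 = 1296
6^8 = (6^4)^2 = 1296^2 = 1679616
6^9 = 6 * 6^8 = 6 * 1679616 = 10077696
6^18 = (6^9)^2 = 10077696^2 = 101559956668416
6^19 = 6 * 6^18 = 6 * 101559956668416 = 609359740010496

Result: 609359740010496
Multiplications needed: 6 (6 lines after 6^1)

6^19 = 609359740010496. Using exponentiation by squaring, this requires 6 multiplications. The key idea: if the exponent is even, square the half-power; if odd, multiply by the base once.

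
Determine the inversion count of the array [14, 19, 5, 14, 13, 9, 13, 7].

Finding inversions in [14, 19, 5, 14, 13, 9, 13, 7]:

(0, 2): arr[0]=14 > arr[2]=5
(0, 4): arr[0]=14 > arr[4]=13
(0, 5): arr[0]=14 > arr[5]=9
(0, 6): arr[0]=14 > arr[6]=13
(0, 7): arr[0]=14 > arr[7]=7
(1, 2): arr[1]=19 > arr[2]=5
(1, 3): arr[1]=19 > arr[3]=14
(1, 4): arr[1]=19 > arr[4]=13
(1, 5): arr[1]=19 > arr[5]=9
(1, 6): arr[1]=19 > arr[6]=13
(1, 7): arr[1]=19 > arr[7]=7
(3, 4): arr[3]=14 > arr[4]=13
(3, 5): arr[3]=14 > arr[5]=9
(3, 6): arr[3]=14 > arr[6]=13
(3, 7): arr[3]=14 > arr[7]=7
(4, 5): arr[4]=13 > arr[5]=9
(4, 7): arr[4]=13 > arr[7]=7
(5, 7): arr[5]=9 > arr[7]=7
(6, 7): arr[6]=13 > arr[7]=7

Total inversions: 19

The array has 19 inversion(s): (0,2), (0,4), (0,5), (0,6), (0,7), (1,2), (1,3), (1,4), (1,5), (1,6), (1,7), (3,4), (3,5), (3,6), (3,7), (4,5), (4,7), (5,7), (6,7). Each pair (i,j) satisfies i < j and arr[i] > arr[j].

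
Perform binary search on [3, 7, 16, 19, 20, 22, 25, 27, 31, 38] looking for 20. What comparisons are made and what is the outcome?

Binary search for 20 in [3, 7, 16, 19, 20, 22, 25, 27, 31, 38]:

lo=0, hi=9, mid=4, arr[mid]=20 -> Found target at index 4!

Binary search finds 20 at index 4 after 1 comparisons. The search repeatedly halves the search space by comparing with the middle element.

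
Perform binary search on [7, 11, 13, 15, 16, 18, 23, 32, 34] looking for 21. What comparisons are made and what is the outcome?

Binary search for 21 in [7, 11, 13, 15, 16, 18, 23, 32, 34]:

lo=0, hi=8, mid=4, arr[mid]=16 -> 16 < 21, search right half
lo=5, hi=8, mid=6, arr[mid]=23 -> 23 > 21, search left half
lo=5, hi=5, mid=5, arr[mid]=18 -> 18 < 21, search right half
lo=6 > hi=5, target 21 not found

Binary search determines that 21 is not in the array after 3 comparisons. The search space was exhausted without finding the target.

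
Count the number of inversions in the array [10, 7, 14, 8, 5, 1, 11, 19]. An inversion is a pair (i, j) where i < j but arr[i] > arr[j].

Finding inversions in [10, 7, 14, 8, 5, 1, 11, 19]:

(0, 1): arr[0]=10 > arr[1]=7
(0, 3): arr[0]=10 > arr[3]=8
(0, 4): arr[0]=10 > arr[4]=5
(0, 5): arr[0]=10 > arr[5]=1
(1, 4): arr[1]=7 > arr[4]=5
(1, 5): arr[1]=7 > arr[5]=1
(2, 3): arr[2]=14 > arr[3]=8
(2, 4): arr[2]=14 > arr[4]=5
(2, 5): arr[2]=14 > arr[5]=1
(2, 6): arr[2]=14 > arr[6]=11
(3, 4): arr[3]=8 > arr[4]=5
(3, 5): arr[3]=8 > arr[5]=1
(4, 5): arr[4]=5 > arr[5]=1

Total inversions: 13

The array has 13 inversion(s): (0,1), (0,3), (0,4), (0,5), (1,4), (1,5), (2,3), (2,4), (2,5), (2,6), (3,4), (3,5), (4,5). Each pair (i,j) satisfies i < j and arr[i] > arr[j].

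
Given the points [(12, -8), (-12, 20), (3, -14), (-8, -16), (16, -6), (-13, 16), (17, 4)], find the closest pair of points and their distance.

Computing all pairwise distances among 7 points:

d((12, -8), (-12, 20)) = 36.8782
d((12, -8), (3, -14)) = 10.8167
d((12, -8), (-8, -16)) = 21.5407
d((12, -8), (16, -6)) = 4.4721
d((12, -8), (-13, 16)) = 34.6554
d((12, -8), (17, 4)) = 13.0
d((-12, 20), (3, -14)) = 37.1618
d((-12, 20), (-8, -16)) = 36.2215
d((-12, 20), (16, -6)) = 38.2099
d((-12, 20), (-13, 16)) = 4.1231 <-- minimum
d((-12, 20), (17, 4)) = 33.121
d((3, -14), (-8, -16)) = 11.1803
d((3, -14), (16, -6)) = 15.2643
d((3, -14), (-13, 16)) = 34.0
d((3, -14), (17, 4)) = 22.8035
d((-8, -16), (16, -6)) = 26.0
d((-8, -16), (-13, 16)) = 32.3883
d((-8, -16), (17, 4)) = 32.0156
d((16, -6), (-13, 16)) = 36.4005
d((16, -6), (17, 4)) = 10.0499
d((-13, 16), (17, 4)) = 32.311

Closest pair: (-12, 20) and (-13, 16) with distance 4.1231

The closest pair is (-12, 20) and (-13, 16) with Euclidean distance 4.1231. For 7 points, brute-force pairwise comparison is shown above. For large n, the divide-and-conquer algorithm (sort by x, recurse on halves, check the dividing strip) achieves O(n log n).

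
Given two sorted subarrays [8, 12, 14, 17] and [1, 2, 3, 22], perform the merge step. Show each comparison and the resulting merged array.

Merging process:

Compare 8 vs 1: take 1 from right. Merged: [1]
Compare 8 vs 2: take 2 from right. Merged: [1, 2]
Compare 8 vs 3: take 3 from right. Merged: [1, 2, 3]
Compare 8 vs 22: take 8 from left. Merged: [1, 2, 3, 8]
Compare 12 vs 22: take 12 from left. Merged: [1, 2, 3, 8, 12]
Compare 14 vs 22: take 14 from left. Merged: [1, 2, 3, 8, 12, 14]
Compare 17 vs 22: take 17 from left. Merged: [1, 2, 3, 8, 12, 14, 17]
Append remaining from right: [22]. Merged: [1, 2, 3, 8, 12, 14, 17, 22]

Final merged array: [1, 2, 3, 8, 12, 14, 17, 22]
Total comparisons: 7

The merged array is [1, 2, 3, 8, 12, 14, 17, 22], requiring 7 comparisons. The merge step runs in O(n) time where n is the total number of elements.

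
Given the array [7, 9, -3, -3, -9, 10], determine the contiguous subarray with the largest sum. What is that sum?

Using Kadane's algorithm on [7, 9, -3, -3, -9, 10]:

Scanning through the array:
Position 1 (value 9): max_ending_here = 16, max_so_far = 16
Position 2 (value -3): max_ending_here = 13, max_so_far = 16
Position 3 (value -3): max_ending_here = 10, max_so_far = 16
Position 4 (value -9): max_ending_here = 1, max_so_far = 16
Position 5 (value 10): max_ending_here = 11, max_so_far = 16

Maximum subarray: [7, 9]
Maximum sum: 16

The maximum subarray is [7, 9] with sum 16. This subarray runs from index 0 to index 1.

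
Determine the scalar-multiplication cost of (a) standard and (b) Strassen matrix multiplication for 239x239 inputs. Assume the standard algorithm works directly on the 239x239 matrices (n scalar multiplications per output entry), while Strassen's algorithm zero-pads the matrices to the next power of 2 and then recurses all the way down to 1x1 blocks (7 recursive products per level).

Matrix multiplication for 239x239 matrices:

Strassen's algorithm requires power-of-2 dimensions. Pad 239x239 to 256x256 (next power of 2).

Standard algorithm: 239^3 = 13651919 multiplications
Strassen's algorithm: 7^(log2(256)) = 7^8 = 5764801 multiplications
Savings: 13651919 - 5764801 = 7887118 multiplications

Standard: 13651919 multiplications (239^3). Strassen: 5764801 multiplications (7^8, after padding to 256x256). Strassen reduces 8 recursive multiplications to 7 at each level.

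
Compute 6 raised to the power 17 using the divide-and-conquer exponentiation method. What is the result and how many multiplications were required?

Computing 6^17 by squaring (build up from 6^1; each line after the first costs one multiplication):

6^1 = 6
6^2 = (6^1)^2 = 6^2 = 36
6^4 = (6^2)^2 = 36^2 = 1296
6^8 = (6^4)^2 = 1296^2 = 1679616
6^16 = (6^8)^2 = 1679616^2 = 2821109907456
6^17 = 6 * 6^16 = 6 * 2821109907456 = 16926659444736

Result: 16926659444736
Multiplications needed: 5 (5 lines after 6^1)

6^17 = 16926659444736. Using exponentiation by squaring, this requires 5 multiplications. The key idea: if the exponent is even, square the half-power; if odd, multiply by the base once.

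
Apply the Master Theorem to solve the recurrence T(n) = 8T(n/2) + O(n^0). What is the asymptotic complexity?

Master Theorem for T(n) = 8T(n/2) + O(n^0):

a = 8, b = 2, c = 0
log_b(a) = log_2(8) = 3.0000

Case 1: c = 0 < log_2(8) = 3.0000
T(n) = O(n^(log_2 8)) = O(n^3)

For T(n) = 8T(n/2) + O(n^0): log_2(8) = 3.0000. This is Case 1 of the Master Theorem (c < log_b(a), work dominated by leaves), giving O(n^3).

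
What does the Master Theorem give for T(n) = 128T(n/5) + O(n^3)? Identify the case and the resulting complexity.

Master Theorem for T(n) = 128T(n/5) + O(n^3):

a = 128, b = 5, c = 3
log_b(a) = log_5(128) = 3.0147

Case 1: c = 3 < log_5(128) = 3.0147
T(n) = O(n^(log_5 128))

For T(n) = 128T(n/5) + O(n^3): log_5(128) = 3.0147. This is Case 1 of the Master Theorem (c < log_b(a), work dominated by leaves), giving O(n^(log_5 128)).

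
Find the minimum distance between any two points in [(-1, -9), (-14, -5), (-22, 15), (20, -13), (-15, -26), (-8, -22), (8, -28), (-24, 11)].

Computing all pairwise distances among 8 points:

d((-1, -9), (-14, -5)) = 13.6015
d((-1, -9), (-22, 15)) = 31.8904
d((-1, -9), (20, -13)) = 21.3776
d((-1, -9), (-15, -26)) = 22.0227
d((-1, -9), (-8, -22)) = 14.7648
d((-1, -9), (8, -28)) = 21.0238
d((-1, -9), (-24, 11)) = 30.4795
d((-14, -5), (-22, 15)) = 21.5407
d((-14, -5), (20, -13)) = 34.9285
d((-14, -5), (-15, -26)) = 21.0238
d((-14, -5), (-8, -22)) = 18.0278
d((-14, -5), (8, -28)) = 31.8277
d((-14, -5), (-24, 11)) = 18.868
d((-22, 15), (20, -13)) = 50.4777
d((-22, 15), (-15, -26)) = 41.5933
d((-22, 15), (-8, -22)) = 39.5601
d((-22, 15), (8, -28)) = 52.4309
d((-22, 15), (-24, 11)) = 4.4721 <-- minimum
d((20, -13), (-15, -26)) = 37.3363
d((20, -13), (-8, -22)) = 29.4109
d((20, -13), (8, -28)) = 19.2094
d((20, -13), (-24, 11)) = 50.1199
d((-15, -26), (-8, -22)) = 8.0623
d((-15, -26), (8, -28)) = 23.0868
d((-15, -26), (-24, 11)) = 38.0789
d((-8, -22), (8, -28)) = 17.088
d((-8, -22), (-24, 11)) = 36.6742
d((8, -28), (-24, 11)) = 50.448

Closest pair: (-22, 15) and (-24, 11) with distance 4.4721

The closest pair is (-22, 15) and (-24, 11) with Euclidean distance 4.4721. For 8 points, brute-force pairwise comparison is shown above. For large n, the divide-and-conquer algorithm (sort by x, recurse on halves, check the dividing strip) achieves O(n log n).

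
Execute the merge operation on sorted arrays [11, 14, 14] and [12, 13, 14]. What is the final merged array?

Merging process:

Compare 11 vs 12: take 11 from left. Merged: [11]
Compare 14 vs 12: take 12 from right. Merged: [11, 12]
Compare 14 vs 13: take 13 from right. Merged: [11, 12, 13]
Compare 14 vs 14: take 14 from left. Merged: [11, 12, 13, 14]
Compare 14 vs 14: take 14 from left. Merged: [11, 12, 13, 14, 14]
Append remaining from right: [14]. Merged: [11, 12, 13, 14, 14, 14]

Final merged array: [11, 12, 13, 14, 14, 14]
Total comparisons: 5

The merged array is [11, 12, 13, 14, 14, 14], requiring 5 comparisons. The merge step runs in O(n) time where n is the total number of elements.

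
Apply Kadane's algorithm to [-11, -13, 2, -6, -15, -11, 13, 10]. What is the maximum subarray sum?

Using Kadane's algorithm on [-11, -13, 2, -6, -15, -11, 13, 10]:

Scanning through the array:
Position 1 (value -13): max_ending_here = -13, max_so_far = -11
Position 2 (value 2): max_ending_here = 2, max_so_far = 2
Position 3 (value -6): max_ending_here = -4, max_so_far = 2
Position 4 (value -15): max_ending_here = -15, max_so_far = 2
Position 5 (value -11): max_ending_here = -11, max_so_far = 2
Position 6 (value 13): max_ending_here = 13, max_so_far = 13
Position 7 (value 10): max_ending_here = 23, max_so_far = 23

Maximum subarray: [13, 10]
Maximum sum: 23

The maximum subarray is [13, 10] with sum 23. This subarray runs from index 6 to index 7.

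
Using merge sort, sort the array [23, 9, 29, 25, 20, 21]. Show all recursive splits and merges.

Merge sort trace:

Split: [23, 9, 29, 25, 20, 21] -> [23, 9, 29] and [25, 20, 21]
  Split: [23, 9, 29] -> [23] and [9, 29]
    Split: [9, 29] -> [9] and [29]
    Merge: [9] + [29] -> [9, 29]
  Merge: [23] + [9, 29] -> [9, 23, 29]
  Split: [25, 20, 21] -> [25] and [20, 21]
    Split: [20, 21] -> [20] and [21]
    Merge: [20] + [21] -> [20, 21]
  Merge: [25] + [20, 21] -> [20, 21, 25]
Merge: [9, 23, 29] + [20, 21, 25] -> [9, 20, 21, 23, 25, 29]

Final sorted array: [9, 20, 21, 23, 25, 29]

The merge sort proceeds by recursively splitting the array and merging sorted halves.
After all merges, the sorted array is [9, 20, 21, 23, 25, 29].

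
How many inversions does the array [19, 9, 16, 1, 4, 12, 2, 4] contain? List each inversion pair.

Finding inversions in [19, 9, 16, 1, 4, 12, 2, 4]:

(0, 1): arr[0]=19 > arr[1]=9
(0, 2): arr[0]=19 > arr[2]=16
(0, 3): arr[0]=19 > arr[3]=1
(0, 4): arr[0]=19 > arr[4]=4
(0, 5): arr[0]=19 > arr[5]=12
(0, 6): arr[0]=19 > arr[6]=2
(0, 7): arr[0]=19 > arr[7]=4
(1, 3): arr[1]=9 > arr[3]=1
(1, 4): arr[1]=9 > arr[4]=4
(1, 6): arr[1]=9 > arr[6]=2
(1, 7): arr[1]=9 > arr[7]=4
(2, 3): arr[2]=16 > arr[3]=1
(2, 4): arr[2]=16 > arr[4]=4
(2, 5): arr[2]=16 > arr[5]=12
(2, 6): arr[2]=16 > arr[6]=2
(2, 7): arr[2]=16 > arr[7]=4
(4, 6): arr[4]=4 > arr[6]=2
(5, 6): arr[5]=12 > arr[6]=2
(5, 7): arr[5]=12 > arr[7]=4

Total inversions: 19

The array has 19 inversion(s): (0,1), (0,2), (0,3), (0,4), (0,5), (0,6), (0,7), (1,3), (1,4), (1,6), (1,7), (2,3), (2,4), (2,5), (2,6), (2,7), (4,6), (5,6), (5,7). Each pair (i,j) satisfies i < j and arr[i] > arr[j].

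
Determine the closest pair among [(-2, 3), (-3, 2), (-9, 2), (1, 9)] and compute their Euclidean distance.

Computing all pairwise distances among 4 points:

d((-2, 3), (-3, 2)) = 1.4142 <-- minimum
d((-2, 3), (-9, 2)) = 7.0711
d((-2, 3), (1, 9)) = 6.7082
d((-3, 2), (-9, 2)) = 6.0
d((-3, 2), (1, 9)) = 8.0623
d((-9, 2), (1, 9)) = 12.2066

Closest pair: (-2, 3) and (-3, 2) with distance 1.4142

The closest pair is (-2, 3) and (-3, 2) with Euclidean distance 1.4142. For 4 points, brute-force pairwise comparison is shown above. For large n, the divide-and-conquer algorithm (sort by x, recurse on halves, check the dividing strip) achieves O(n log n).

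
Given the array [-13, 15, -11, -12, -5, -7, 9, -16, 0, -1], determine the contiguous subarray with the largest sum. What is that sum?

Using Kadane's algorithm on [-13, 15, -11, -12, -5, -7, 9, -16, 0, -1]:

Scanning through the array:
Position 1 (value 15): max_ending_here = 15, max_so_far = 15
Position 2 (value -11): max_ending_here = 4, max_so_far = 15
Position 3 (value -12): max_ending_here = -8, max_so_far = 15
Position 4 (value -5): max_ending_here = -5, max_so_far = 15
Position 5 (value -7): max_ending_here = -7, max_so_far = 15
Position 6 (value 9): max_ending_here = 9, max_so_far = 15
Position 7 (value -16): max_ending_here = -7, max_so_far = 15
Position 8 (value 0): max_ending_here = 0, max_so_far = 15
Position 9 (value -1): max_ending_here = -1, max_so_far = 15

Maximum subarray: [15]
Maximum sum: 15

The maximum subarray is [15] with sum 15. This subarray runs from index 1 to index 1.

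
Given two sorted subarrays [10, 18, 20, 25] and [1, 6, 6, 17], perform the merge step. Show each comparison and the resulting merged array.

Merging process:

Compare 10 vs 1: take 1 from right. Merged: [1]
Compare 10 vs 6: take 6 from right. Merged: [1, 6]
Compare 10 vs 6: take 6 from right. Merged: [1, 6, 6]
Compare 10 vs 17: take 10 from left. Merged: [1, 6, 6, 10]
Compare 18 vs 17: take 17 from right. Merged: [1, 6, 6, 10, 17]
Append remaining from left: [18, 20, 25]. Merged: [1, 6, 6, 10, 17, 18, 20, 25]

Final merged array: [1, 6, 6, 10, 17, 18, 20, 25]
Total comparisons: 5

The merged array is [1, 6, 6, 10, 17, 18, 20, 25], requiring 5 comparisons. The merge step runs in O(n) time where n is the total number of elements.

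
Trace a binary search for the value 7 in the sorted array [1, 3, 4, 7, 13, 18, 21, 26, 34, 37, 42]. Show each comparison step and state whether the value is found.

Binary search for 7 in [1, 3, 4, 7, 13, 18, 21, 26, 34, 37, 42]:

lo=0, hi=10, mid=5, arr[mid]=18 -> 18 > 7, search left half
lo=0, hi=4, mid=2, arr[mid]=4 -> 4 < 7, search right half
lo=3, hi=4, mid=3, arr[mid]=7 -> Found target at index 3!

Binary search finds 7 at index 3 after 3 comparisons. The search repeatedly halves the search space by comparing with the middle element.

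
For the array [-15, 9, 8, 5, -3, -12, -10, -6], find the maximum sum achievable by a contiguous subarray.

Using Kadane's algorithm on [-15, 9, 8, 5, -3, -12, -10, -6]:

Scanning through the array:
Position 1 (value 9): max_ending_here = 9, max_so_far = 9
Position 2 (value 8): max_ending_here = 17, max_so_far = 17
Position 3 (value 5): max_ending_here = 22, max_so_far = 22
Position 4 (value -3): max_ending_here = 19, max_so_far = 22
Position 5 (value -12): max_ending_here = 7, max_so_far = 22
Position 6 (value -10): max_ending_here = -3, max_so_far = 22
Position 7 (value -6): max_ending_here = -6, max_so_far = 22

Maximum subarray: [9, 8, 5]
Maximum sum: 22

The maximum subarray is [9, 8, 5] with sum 22. This subarray runs from index 1 to index 3.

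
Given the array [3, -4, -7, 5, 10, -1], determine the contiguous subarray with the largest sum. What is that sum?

Using Kadane's algorithm on [3, -4, -7, 5, 10, -1]:

Scanning through the array:
Position 1 (value -4): max_ending_here = -1, max_so_far = 3
Position 2 (value -7): max_ending_here = -7, max_so_far = 3
Position 3 (value 5): max_ending_here = 5, max_so_far = 5
Position 4 (value 10): max_ending_here = 15, max_so_far = 15
Position 5 (value -1): max_ending_here = 14, max_so_far = 15

Maximum subarray: [5, 10]
Maximum sum: 15

The maximum subarray is [5, 10] with sum 15. This subarray runs from index 3 to index 4.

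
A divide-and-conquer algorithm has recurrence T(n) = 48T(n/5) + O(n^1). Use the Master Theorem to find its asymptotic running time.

Master Theorem for T(n) = 48T(n/5) + O(n^1):

a = 48, b = 5, c = 1
log_b(a) = log_5(48) = 2.4053

Case 1: c = 1 < log_5(48) = 2.4053
T(n) = O(n^(log_5 48))

For T(n) = 48T(n/5) + O(n^1): log_5(48) = 2.4053. This is Case 1 of the Master Theorem (c < log_b(a), work dominated by leaves), giving O(n^(log_5 48)).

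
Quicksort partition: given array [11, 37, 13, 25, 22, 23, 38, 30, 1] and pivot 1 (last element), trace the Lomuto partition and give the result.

Lomuto partition with pivot = 1:

Initial array: [11, 37, 13, 25, 22, 23, 38, 30, 1]

arr[0]=11 > 1: no swap
arr[1]=37 > 1: no swap
arr[2]=13 > 1: no swap
arr[3]=25 > 1: no swap
arr[4]=22 > 1: no swap
arr[5]=23 > 1: no swap
arr[6]=38 > 1: no swap
arr[7]=30 > 1: no swap

Place pivot at position 0: [1, 37, 13, 25, 22, 23, 38, 30, 11]
Pivot position: 0

After partitioning with pivot 1, the array becomes [1, 37, 13, 25, 22, 23, 38, 30, 11]. The pivot is placed at index 0. All elements to the left of the pivot are <= 1, and all elements to the right are > 1.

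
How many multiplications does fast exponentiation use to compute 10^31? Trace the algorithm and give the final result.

Computing 10^31 by squaring (build up from 10^1; each line after the first costs one multiplication):

10^1 = 10
10^2 = (10^1)^2 = 10^2 = 100
10^3 = 10 * 10^2 = 10 * 100 = 1000
10^6 = (10^3)^2 = 1000^2 = 1000000
10^7 = 10 * 10^6 = 10 * 1000000 = 10000000
10^14 = (10^7)^2 = 10000000^2 = 100000000000000
10^15 = 10 * 10^14 = 10 * 100000000000000 = 1000000000000000
10^30 = (10^15)^2 = 1000000000000000^2 = 1000000000000000000000000000000
10^31 = 10 * 10^30 = 10 * 1000000000000000000000000000000 = 10000000000000000000000000000000

Result: 10000000000000000000000000000000
Multiplications needed: 8 (8 lines after 10^1)

10^31 = 10000000000000000000000000000000. Using exponentiation by squaring, this requires 8 multiplications. The key idea: if the exponent is even, square the half-power; if odd, multiply by the base once.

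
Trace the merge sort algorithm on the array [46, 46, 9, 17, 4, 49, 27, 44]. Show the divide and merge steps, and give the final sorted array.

Merge sort trace:

Split: [46, 46, 9, 17, 4, 49, 27, 44] -> [46, 46, 9, 17] and [4, 49, 27, 44]
  Split: [46, 46, 9, 17] -> [46, 46] and [9, 17]
    Split: [46, 46] -> [46] and [46]
    Merge: [46] + [46] -> [46, 46]
    Split: [9, 17] -> [9] and [17]
    Merge: [9] + [17] -> [9, 17]
  Merge: [46, 46] + [9, 17] -> [9, 17, 46, 46]
  Split: [4, 49, 27, 44] -> [4, 49] and [27, 44]
    Split: [4, 49] -> [4] and [49]
    Merge: [4] + [49] -> [4, 49]
    Split: [27, 44] -> [27] and [44]
    Merge: [27] + [44] -> [27, 44]
  Merge: [4, 49] + [27, 44] -> [4, 27, 44, 49]
Merge: [9, 17, 46, 46] + [4, 27, 44, 49] -> [4, 9, 17, 27, 44, 46, 46, 49]

Final sorted array: [4, 9, 17, 27, 44, 46, 46, 49]

The merge sort proceeds by recursively splitting the array and merging sorted halves.
After all merges, the sorted array is [4, 9, 17, 27, 44, 46, 46, 49].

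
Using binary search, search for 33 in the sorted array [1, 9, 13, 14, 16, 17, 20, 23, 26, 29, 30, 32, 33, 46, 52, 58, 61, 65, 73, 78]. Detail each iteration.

Binary search for 33 in [1, 9, 13, 14, 16, 17, 20, 23, 26, 29, 30, 32, 33, 46, 52, 58, 61, 65, 73, 78]:

lo=0, hi=19, mid=9, arr[mid]=29 -> 29 < 33, search right half
lo=10, hi=19, mid=14, arr[mid]=52 -> 52 > 33, search left half
lo=10, hi=13, mid=11, arr[mid]=32 -> 32 < 33, search right half
lo=12, hi=13, mid=12, arr[mid]=33 -> Found target at index 12!

Binary search finds 33 at index 12 after 4 comparisons. The search repeatedly halves the search space by comparing with the middle element.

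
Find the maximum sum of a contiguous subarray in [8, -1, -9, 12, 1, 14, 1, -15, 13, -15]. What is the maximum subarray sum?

Using Kadane's algorithm on [8, -1, -9, 12, 1, 14, 1, -15, 13, -15]:

Scanning through the array:
Position 1 (value -1): max_ending_here = 7, max_so_far = 8
Position 2 (value -9): max_ending_here = -2, max_so_far = 8
Position 3 (value 12): max_ending_here = 12, max_so_far = 12
Position 4 (value 1): max_ending_here = 13, max_so_far = 13
Position 5 (value 14): max_ending_here = 27, max_so_far = 27
Position 6 (value 1): max_ending_here = 28, max_so_far = 28
Position 7 (value -15): max_ending_here = 13, max_so_far = 28
Position 8 (value 13): max_ending_here = 26, max_so_far = 28
Position 9 (value -15): max_ending_here = 11, max_so_far = 28

Maximum subarray: [12, 1, 14, 1]
Maximum sum: 28

The maximum subarray is [12, 1, 14, 1] with sum 28. This subarray runs from index 3 to index 6.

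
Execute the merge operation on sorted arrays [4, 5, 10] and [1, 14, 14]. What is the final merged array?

Merging process:

Compare 4 vs 1: take 1 from right. Merged: [1]
Compare 4 vs 14: take 4 from left. Merged: [1, 4]
Compare 5 vs 14: take 5 from left. Merged: [1, 4, 5]
Compare 10 vs 14: take 10 from left. Merged: [1, 4, 5, 10]
Append remaining from right: [14, 14]. Merged: [1, 4, 5, 10, 14, 14]

Final merged array: [1, 4, 5, 10, 14, 14]
Total comparisons: 4

The merged array is [1, 4, 5, 10, 14, 14], requiring 4 comparisons. The merge step runs in O(n) time where n is the total number of elements.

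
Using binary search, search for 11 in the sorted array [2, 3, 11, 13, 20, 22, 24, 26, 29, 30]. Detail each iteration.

Binary search for 11 in [2, 3, 11, 13, 20, 22, 24, 26, 29, 30]:

lo=0, hi=9, mid=4, arr[mid]=20 -> 20 > 11, search left half
lo=0, hi=3, mid=1, arr[mid]=3 -> 3 < 11, search right half
lo=2, hi=3, mid=2, arr[mid]=11 -> Found target at index 2!

Binary search finds 11 at index 2 after 3 comparisons. The search repeatedly halves the search space by comparing with the middle element.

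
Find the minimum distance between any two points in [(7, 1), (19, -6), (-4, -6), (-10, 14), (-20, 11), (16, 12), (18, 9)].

Computing all pairwise distances among 7 points:

d((7, 1), (19, -6)) = 13.8924
d((7, 1), (-4, -6)) = 13.0384
d((7, 1), (-10, 14)) = 21.4009
d((7, 1), (-20, 11)) = 28.7924
d((7, 1), (16, 12)) = 14.2127
d((7, 1), (18, 9)) = 13.6015
d((19, -6), (-4, -6)) = 23.0
d((19, -6), (-10, 14)) = 35.2278
d((19, -6), (-20, 11)) = 42.5441
d((19, -6), (16, 12)) = 18.2483
d((19, -6), (18, 9)) = 15.0333
d((-4, -6), (-10, 14)) = 20.8806
d((-4, -6), (-20, 11)) = 23.3452
d((-4, -6), (16, 12)) = 26.9072
d((-4, -6), (18, 9)) = 26.6271
d((-10, 14), (-20, 11)) = 10.4403
d((-10, 14), (16, 12)) = 26.0768
d((-10, 14), (18, 9)) = 28.4429
d((-20, 11), (16, 12)) = 36.0139
d((-20, 11), (18, 9)) = 38.0526
d((16, 12), (18, 9)) = 3.6056 <-- minimum

Closest pair: (16, 12) and (18, 9) with distance 3.6056

The closest pair is (16, 12) and (18, 9) with Euclidean distance 3.6056. For 7 points, brute-force pairwise comparison is shown above. For large n, the divide-and-conquer algorithm (sort by x, recurse on halves, check the dividing strip) achieves O(n log n).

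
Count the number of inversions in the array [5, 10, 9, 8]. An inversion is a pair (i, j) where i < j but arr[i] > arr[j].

Finding inversions in [5, 10, 9, 8]:

(1, 2): arr[1]=10 > arr[2]=9
(1, 3): arr[1]=10 > arr[3]=8
(2, 3): arr[2]=9 > arr[3]=8

Total inversions: 3

The array has 3 inversion(s): (1,2), (1,3), (2,3). Each pair (i,j) satisfies i < j and arr[i] > arr[j].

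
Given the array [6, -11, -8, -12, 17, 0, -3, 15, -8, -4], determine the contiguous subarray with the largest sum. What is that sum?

Using Kadane's algorithm on [6, -11, -8, -12, 17, 0, -3, 15, -8, -4]:

Scanning through the array:
Position 1 (value -11): max_ending_here = -5, max_so_far = 6
Position 2 (value -8): max_ending_here = -8, max_so_far = 6
Position 3 (value -12): max_ending_here = -12, max_so_far = 6
Position 4 (value 17): max_ending_here = 17, max_so_far = 17
Position 5 (value 0): max_ending_here = 17, max_so_far = 17
Position 6 (value -3): max_ending_here = 14, max_so_far = 17
Position 7 (value 15): max_ending_here = 29, max_so_far = 29
Position 8 (value -8): max_ending_here = 21, max_so_far = 29
Position 9 (value -4): max_ending_here = 17, max_so_far = 29

Maximum subarray: [17, 0, -3, 15]
Maximum sum: 29

The maximum subarray is [17, 0, -3, 15] with sum 29. This subarray runs from index 4 to index 7.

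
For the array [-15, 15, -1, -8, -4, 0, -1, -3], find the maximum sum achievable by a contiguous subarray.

Using Kadane's algorithm on [-15, 15, -1, -8, -4, 0, -1, -3]:

Scanning through the array:
Position 1 (value 15): max_ending_here = 15, max_so_far = 15
Position 2 (value -1): max_ending_here = 14, max_so_far = 15
Position 3 (value -8): max_ending_here = 6, max_so_far = 15
Position 4 (value -4): max_ending_here = 2, max_so_far = 15
Position 5 (value 0): max_ending_here = 2, max_so_far = 15
Position 6 (value -1): max_ending_here = 1, max_so_far = 15
Position 7 (value -3): max_ending_here = -2, max_so_far = 15

Maximum subarray: [15]
Maximum sum: 15

The maximum subarray is [15] with sum 15. This subarray runs from index 1 to index 1.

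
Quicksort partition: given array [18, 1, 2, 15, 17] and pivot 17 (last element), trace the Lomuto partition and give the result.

Lomuto partition with pivot = 17:

Initial array: [18, 1, 2, 15, 17]

arr[0]=18 > 17: no swap
arr[1]=1 <= 17: swap with position 0, array becomes [1, 18, 2, 15, 17]
arr[2]=2 <= 17: swap with position 1, array becomes [1, 2, 18, 15, 17]
arr[3]=15 <= 17: swap with position 2, array becomes [1, 2, 15, 18, 17]

Place pivot at position 3: [1, 2, 15, 17, 18]
Pivot position: 3

After partitioning with pivot 17, the array becomes [1, 2, 15, 17, 18]. The pivot is placed at index 3. All elements to the left of the pivot are <= 17, and all elements to the right are > 17.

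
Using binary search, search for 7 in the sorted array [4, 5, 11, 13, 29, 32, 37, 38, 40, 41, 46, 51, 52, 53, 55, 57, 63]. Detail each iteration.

Binary search for 7 in [4, 5, 11, 13, 29, 32, 37, 38, 40, 41, 46, 51, 52, 53, 55, 57, 63]:

lo=0, hi=16, mid=8, arr[mid]=40 -> 40 > 7, search left half
lo=0, hi=7, mid=3, arr[mid]=13 -> 13 > 7, search left half
lo=0, hi=2, mid=1, arr[mid]=5 -> 5 < 7, search right half
lo=2, hi=2, mid=2, arr[mid]=11 -> 11 > 7, search left half
lo=2 > hi=1, target 7 not found

Binary search determines that 7 is not in the array after 4 comparisons. The search space was exhausted without finding the target.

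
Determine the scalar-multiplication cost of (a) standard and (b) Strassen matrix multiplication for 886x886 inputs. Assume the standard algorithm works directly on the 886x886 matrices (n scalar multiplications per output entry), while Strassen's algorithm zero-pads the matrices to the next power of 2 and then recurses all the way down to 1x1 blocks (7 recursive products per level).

Matrix multiplication for 886x886 matrices:

Strassen's algorithm requires power-of-2 dimensions. Pad 886x886 to 1024x1024 (next power of 2).

Standard algorithm: 886^3 = 695506456 multiplications
Strassen's algorithm: 7^(log2(1024)) = 7^10 = 282475249 multiplications
Savings: 695506456 - 282475249 = 413031207 multiplications

Standard: 695506456 multiplications (886^3). Strassen: 282475249 multiplications (7^10, after padding to 1024x1024). Strassen reduces 8 recursive multiplications to 7 at each level.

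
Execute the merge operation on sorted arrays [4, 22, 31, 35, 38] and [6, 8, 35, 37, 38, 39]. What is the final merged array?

Merging process:

Compare 4 vs 6: take 4 from left. Merged: [4]
Compare 22 vs 6: take 6 from right. Merged: [4, 6]
Compare 22 vs 8: take 8 from right. Merged: [4, 6, 8]
Compare 22 vs 35: take 22 from left. Merged: [4, 6, 8, 22]
Compare 31 vs 35: take 31 from left. Merged: [4, 6, 8, 22, 31]
Compare 35 vs 35: take 35 from left. Merged: [4, 6, 8, 22, 31, 35]
Compare 38 vs 35: take 35 from right. Merged: [4, 6, 8, 22, 31, 35, 35]
Compare 38 vs 37: take 37 from right. Merged: [4, 6, 8, 22, 31, 35, 35, 37]
Compare 38 vs 38: take 38 from left. Merged: [4, 6, 8, 22, 31, 35, 35, 37, 38]
Append remaining from right: [38, 39]. Merged: [4, 6, 8, 22, 31, 35, 35, 37, 38, 38, 39]

Final merged array: [4, 6, 8, 22, 31, 35, 35, 37, 38, 38, 39]
Total comparisons: 9

The merged array is [4, 6, 8, 22, 31, 35, 35, 37, 38, 38, 39], requiring 9 comparisons. The merge step runs in O(n) time where n is the total number of elements.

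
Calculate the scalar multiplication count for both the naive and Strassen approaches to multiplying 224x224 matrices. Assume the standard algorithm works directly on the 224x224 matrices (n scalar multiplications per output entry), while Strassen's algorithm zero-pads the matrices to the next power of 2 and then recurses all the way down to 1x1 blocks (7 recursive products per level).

Matrix multiplication for 224x224 matrices:

Strassen's algorithm requires power-of-2 dimensions. Pad 224x224 to 256x256 (next power of 2).

Standard algorithm: 224^3 = 11239424 multiplications
Strassen's algorithm: 7^(log2(256)) = 7^8 = 5764801 multiplications
Savings: 11239424 - 5764801 = 5474623 multiplications

Standard: 11239424 multiplications (224^3). Strassen: 5764801 multiplications (7^8, after padding to 256x256). Strassen reduces 8 recursive multiplications to 7 at each level.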